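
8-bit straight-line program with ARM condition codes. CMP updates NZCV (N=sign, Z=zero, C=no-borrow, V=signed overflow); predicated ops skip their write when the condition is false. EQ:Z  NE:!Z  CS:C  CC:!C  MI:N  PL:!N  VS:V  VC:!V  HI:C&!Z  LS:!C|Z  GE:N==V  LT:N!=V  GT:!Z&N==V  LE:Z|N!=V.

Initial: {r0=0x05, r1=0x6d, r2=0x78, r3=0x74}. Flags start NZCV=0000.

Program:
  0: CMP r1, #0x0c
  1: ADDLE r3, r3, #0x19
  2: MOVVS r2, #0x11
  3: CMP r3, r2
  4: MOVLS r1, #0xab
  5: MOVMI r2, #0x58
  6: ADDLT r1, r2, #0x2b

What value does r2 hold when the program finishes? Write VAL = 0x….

0: ✓ CMP  NZCV=0010
1: · ADDLE
2: · MOVVS
3: ✓ CMP  NZCV=1000
4: ✓ MOVLS  r1←0xab
5: ✓ MOVMI  r2←0x58
6: ✓ ADDLT  r1←0x83

VAL = 0x58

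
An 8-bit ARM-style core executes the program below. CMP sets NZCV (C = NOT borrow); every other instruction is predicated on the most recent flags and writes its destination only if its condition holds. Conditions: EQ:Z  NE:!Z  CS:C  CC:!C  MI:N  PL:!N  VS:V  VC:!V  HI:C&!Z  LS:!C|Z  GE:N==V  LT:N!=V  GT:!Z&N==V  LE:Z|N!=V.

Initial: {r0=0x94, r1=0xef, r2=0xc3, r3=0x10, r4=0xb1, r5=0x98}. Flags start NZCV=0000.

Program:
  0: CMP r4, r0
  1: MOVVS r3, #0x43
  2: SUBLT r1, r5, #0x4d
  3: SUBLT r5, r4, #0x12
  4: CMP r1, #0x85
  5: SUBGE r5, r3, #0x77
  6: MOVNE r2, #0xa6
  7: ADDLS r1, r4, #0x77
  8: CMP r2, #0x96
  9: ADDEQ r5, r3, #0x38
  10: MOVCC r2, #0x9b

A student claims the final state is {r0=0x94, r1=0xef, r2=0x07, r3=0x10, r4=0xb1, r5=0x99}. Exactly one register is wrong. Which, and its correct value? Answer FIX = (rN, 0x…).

FIX = (r2, 0xa6)

[0] flags=0010 → (cmp)
[1] flags=0010 VS?F → skip
[2] flags=0010 LT?F → skip
[3] flags=0010 LT?F → skip
[4] flags=0010 → (cmp)
[5] flags=0010 GE?T → r5=0x99
[6] flags=0010 NE?T → r2=0xa6
[7] flags=0010 LS?F → skip
[8] flags=0010 → (cmp)
[9] flags=0010 EQ?F → skip
[10] flags=0010 CC?F → skip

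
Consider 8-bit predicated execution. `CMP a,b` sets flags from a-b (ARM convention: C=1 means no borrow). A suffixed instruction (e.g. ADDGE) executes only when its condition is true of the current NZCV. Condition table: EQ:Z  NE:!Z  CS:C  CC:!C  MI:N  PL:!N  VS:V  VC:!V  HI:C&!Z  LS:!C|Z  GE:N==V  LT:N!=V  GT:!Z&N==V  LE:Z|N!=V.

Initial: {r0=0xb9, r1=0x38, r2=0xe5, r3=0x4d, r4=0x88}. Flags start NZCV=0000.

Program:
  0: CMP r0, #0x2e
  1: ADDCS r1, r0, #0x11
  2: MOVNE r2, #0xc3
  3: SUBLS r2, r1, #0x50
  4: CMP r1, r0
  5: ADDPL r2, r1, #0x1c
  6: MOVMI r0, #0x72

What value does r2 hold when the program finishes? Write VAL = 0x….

VAL = 0xe6

0: ✓ CMP  NZCV=1010
1: ✓ ADDCS  r1←0xca
2: ✓ MOVNE  r2←0xc3
3: · SUBLS
4: ✓ CMP  NZCV=0010
5: ✓ ADDPL  r2←0xe6
6: · MOVMI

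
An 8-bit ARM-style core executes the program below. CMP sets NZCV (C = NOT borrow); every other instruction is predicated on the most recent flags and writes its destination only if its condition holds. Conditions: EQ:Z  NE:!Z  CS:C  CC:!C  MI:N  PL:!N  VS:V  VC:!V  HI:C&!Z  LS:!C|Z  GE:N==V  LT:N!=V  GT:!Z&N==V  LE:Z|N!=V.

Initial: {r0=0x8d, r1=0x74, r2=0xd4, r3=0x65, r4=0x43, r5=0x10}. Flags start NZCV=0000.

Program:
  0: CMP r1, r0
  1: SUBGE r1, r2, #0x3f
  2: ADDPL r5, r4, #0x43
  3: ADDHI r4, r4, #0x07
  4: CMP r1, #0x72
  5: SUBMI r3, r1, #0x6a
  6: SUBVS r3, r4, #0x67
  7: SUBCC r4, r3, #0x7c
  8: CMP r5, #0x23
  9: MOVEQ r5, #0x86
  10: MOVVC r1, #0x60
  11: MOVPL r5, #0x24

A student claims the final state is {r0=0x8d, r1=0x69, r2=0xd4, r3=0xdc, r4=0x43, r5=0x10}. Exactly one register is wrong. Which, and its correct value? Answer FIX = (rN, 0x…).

FIX = (r1, 0x60)

0: ✓ CMP  NZCV=1001
1: ✓ SUBGE  r1←0x95
2: · ADDPL
3: · ADDHI
4: ✓ CMP  NZCV=0011
5: · SUBMI
6: ✓ SUBVS  r3←0xdc
7: · SUBCC
8: ✓ CMP  NZCV=1000
9: · MOVEQ
10: ✓ MOVVC  r1←0x60
11: · MOVPL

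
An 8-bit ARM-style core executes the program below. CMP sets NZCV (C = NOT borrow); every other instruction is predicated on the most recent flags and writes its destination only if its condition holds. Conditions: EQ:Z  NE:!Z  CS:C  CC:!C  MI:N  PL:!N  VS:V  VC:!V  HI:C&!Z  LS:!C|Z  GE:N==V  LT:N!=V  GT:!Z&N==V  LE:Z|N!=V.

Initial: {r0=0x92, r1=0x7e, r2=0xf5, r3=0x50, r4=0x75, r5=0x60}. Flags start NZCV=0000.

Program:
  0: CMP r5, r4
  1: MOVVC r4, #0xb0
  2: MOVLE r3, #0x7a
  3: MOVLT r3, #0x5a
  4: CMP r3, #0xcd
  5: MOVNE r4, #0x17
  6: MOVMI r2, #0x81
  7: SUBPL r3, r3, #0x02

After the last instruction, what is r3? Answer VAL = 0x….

VAL = 0x5a

0: ✓ CMP  NZCV=1000
1: ✓ MOVVC  r4←0xb0
2: ✓ MOVLE  r3←0x7a
3: ✓ MOVLT  r3←0x5a
4: ✓ CMP  NZCV=1001
5: ✓ MOVNE  r4←0x17
6: ✓ MOVMI  r2←0x81
7: · SUBPL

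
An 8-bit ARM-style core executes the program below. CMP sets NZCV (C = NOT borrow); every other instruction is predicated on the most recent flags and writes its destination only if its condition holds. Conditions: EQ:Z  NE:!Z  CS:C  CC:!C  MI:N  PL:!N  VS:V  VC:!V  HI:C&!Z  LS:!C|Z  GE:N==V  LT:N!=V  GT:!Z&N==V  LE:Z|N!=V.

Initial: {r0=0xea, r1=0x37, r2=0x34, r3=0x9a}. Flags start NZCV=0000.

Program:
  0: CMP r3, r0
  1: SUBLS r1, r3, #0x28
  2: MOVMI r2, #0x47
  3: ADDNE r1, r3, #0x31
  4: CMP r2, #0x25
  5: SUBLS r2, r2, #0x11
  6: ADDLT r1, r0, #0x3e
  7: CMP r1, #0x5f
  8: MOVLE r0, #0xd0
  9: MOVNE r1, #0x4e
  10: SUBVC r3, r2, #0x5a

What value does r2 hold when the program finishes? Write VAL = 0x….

[0] flags=1000 → (cmp)
[1] flags=1000 LS?T → r1=0x72
[2] flags=1000 MI?T → r2=0x47
[3] flags=1000 NE?T → r1=0xcb
[4] flags=0010 → (cmp)
[5] flags=0010 LS?F → skip
[6] flags=0010 LT?F → skip
[7] flags=0011 → (cmp)
[8] flags=0011 LE?T → r0=0xd0
[9] flags=0011 NE?T → r1=0x4e
[10] flags=0011 VC?F → skip

VAL = 0x47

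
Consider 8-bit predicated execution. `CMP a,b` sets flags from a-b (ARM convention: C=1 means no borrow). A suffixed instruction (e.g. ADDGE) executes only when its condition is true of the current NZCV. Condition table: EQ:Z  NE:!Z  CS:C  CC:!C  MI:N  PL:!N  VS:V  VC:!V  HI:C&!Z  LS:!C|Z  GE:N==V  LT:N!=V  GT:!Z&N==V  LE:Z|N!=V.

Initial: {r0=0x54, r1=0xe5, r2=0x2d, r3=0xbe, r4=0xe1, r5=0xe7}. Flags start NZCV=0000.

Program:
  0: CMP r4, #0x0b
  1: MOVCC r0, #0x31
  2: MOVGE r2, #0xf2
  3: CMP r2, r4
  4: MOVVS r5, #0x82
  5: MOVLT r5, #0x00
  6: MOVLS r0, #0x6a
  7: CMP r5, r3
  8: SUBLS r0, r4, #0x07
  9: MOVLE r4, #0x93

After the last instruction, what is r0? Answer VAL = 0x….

0: ✓ CMP  NZCV=1010
1: · MOVCC
2: · MOVGE
3: ✓ CMP  NZCV=0000
4: · MOVVS
5: · MOVLT
6: ✓ MOVLS  r0←0x6a
7: ✓ CMP  NZCV=0010
8: · SUBLS
9: · MOVLE

VAL = 0x6a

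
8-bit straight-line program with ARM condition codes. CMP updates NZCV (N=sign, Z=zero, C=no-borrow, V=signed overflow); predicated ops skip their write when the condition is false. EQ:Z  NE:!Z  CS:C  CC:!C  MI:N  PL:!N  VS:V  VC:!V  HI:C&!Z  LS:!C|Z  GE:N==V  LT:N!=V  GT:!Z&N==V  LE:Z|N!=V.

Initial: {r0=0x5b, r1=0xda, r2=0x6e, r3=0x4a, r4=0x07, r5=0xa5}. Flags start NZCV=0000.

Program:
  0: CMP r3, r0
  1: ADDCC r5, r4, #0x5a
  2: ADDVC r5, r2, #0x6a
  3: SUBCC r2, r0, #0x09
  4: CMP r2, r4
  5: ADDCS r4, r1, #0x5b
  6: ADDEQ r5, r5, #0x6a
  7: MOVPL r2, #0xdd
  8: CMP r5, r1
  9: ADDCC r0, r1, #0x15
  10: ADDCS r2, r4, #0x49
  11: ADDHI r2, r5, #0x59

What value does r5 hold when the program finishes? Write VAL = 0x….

[0] flags=1000 → (cmp)
[1] flags=1000 CC?T → r5=0x61
[2] flags=1000 VC?T → r5=0xd8
[3] flags=1000 CC?T → r2=0x52
[4] flags=0010 → (cmp)
[5] flags=0010 CS?T → r4=0x35
[6] flags=0010 EQ?F → skip
[7] flags=0010 PL?T → r2=0xdd
[8] flags=1000 → (cmp)
[9] flags=1000 CC?T → r0=0xef
[10] flags=1000 CS?F → skip
[11] flags=1000 HI?F → skip

VAL = 0xd8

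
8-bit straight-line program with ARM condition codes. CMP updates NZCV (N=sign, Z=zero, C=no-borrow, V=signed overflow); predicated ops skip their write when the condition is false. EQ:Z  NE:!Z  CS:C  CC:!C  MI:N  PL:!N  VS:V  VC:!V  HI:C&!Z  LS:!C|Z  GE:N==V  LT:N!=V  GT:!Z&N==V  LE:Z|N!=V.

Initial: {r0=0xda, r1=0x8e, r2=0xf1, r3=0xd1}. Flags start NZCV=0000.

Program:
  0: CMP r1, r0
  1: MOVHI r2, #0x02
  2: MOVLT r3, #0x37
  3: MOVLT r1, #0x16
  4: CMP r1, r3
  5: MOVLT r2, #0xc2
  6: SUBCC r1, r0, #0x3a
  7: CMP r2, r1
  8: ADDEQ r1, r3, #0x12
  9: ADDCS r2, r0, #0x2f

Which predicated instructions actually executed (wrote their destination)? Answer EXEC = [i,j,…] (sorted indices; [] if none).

EXEC = [2,3,5,6,9]

0: ✓ CMP  NZCV=1000
1: · MOVHI
2: ✓ MOVLT  r3←0x37
3: ✓ MOVLT  r1←0x16
4: ✓ CMP  NZCV=1000
5: ✓ MOVLT  r2←0xc2
6: ✓ SUBCC  r1←0xa0
7: ✓ CMP  NZCV=0010
8: · ADDEQ
9: ✓ ADDCS  r2←0x09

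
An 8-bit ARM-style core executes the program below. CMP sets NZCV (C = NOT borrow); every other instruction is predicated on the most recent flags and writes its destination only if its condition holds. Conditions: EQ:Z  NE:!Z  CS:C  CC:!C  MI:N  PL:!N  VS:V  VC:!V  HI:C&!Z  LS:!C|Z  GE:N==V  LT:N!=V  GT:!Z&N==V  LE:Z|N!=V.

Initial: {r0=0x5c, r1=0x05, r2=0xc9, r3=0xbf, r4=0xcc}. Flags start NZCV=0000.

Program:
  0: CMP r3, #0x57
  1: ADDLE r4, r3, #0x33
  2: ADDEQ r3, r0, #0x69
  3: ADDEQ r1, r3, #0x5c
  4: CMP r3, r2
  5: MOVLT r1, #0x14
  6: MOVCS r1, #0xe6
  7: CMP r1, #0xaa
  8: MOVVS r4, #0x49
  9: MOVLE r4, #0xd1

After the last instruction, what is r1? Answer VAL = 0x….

VAL = 0x14

[0] flags=0011 → (cmp)
[1] flags=0011 LE?T → r4=0xf2
[2] flags=0011 EQ?F → skip
[3] flags=0011 EQ?F → skip
[4] flags=1000 → (cmp)
[5] flags=1000 LT?T → r1=0x14
[6] flags=1000 CS?F → skip
[7] flags=0000 → (cmp)
[8] flags=0000 VS?F → skip
[9] flags=0000 LE?F → skip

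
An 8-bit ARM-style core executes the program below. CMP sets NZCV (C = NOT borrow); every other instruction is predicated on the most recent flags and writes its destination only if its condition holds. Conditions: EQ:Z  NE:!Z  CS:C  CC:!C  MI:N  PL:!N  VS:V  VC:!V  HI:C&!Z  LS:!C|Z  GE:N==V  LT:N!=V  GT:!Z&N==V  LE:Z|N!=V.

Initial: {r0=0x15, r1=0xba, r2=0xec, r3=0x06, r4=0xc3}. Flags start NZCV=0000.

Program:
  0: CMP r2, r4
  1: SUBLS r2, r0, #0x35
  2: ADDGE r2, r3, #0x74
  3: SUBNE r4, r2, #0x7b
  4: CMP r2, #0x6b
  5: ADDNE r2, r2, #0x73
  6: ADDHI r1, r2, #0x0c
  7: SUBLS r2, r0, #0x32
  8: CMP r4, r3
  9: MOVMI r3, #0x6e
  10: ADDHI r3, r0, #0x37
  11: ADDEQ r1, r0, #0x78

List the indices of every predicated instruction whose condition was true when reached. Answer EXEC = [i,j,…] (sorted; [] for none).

[0] flags=0010 → (cmp)
[1] flags=0010 LS?F → skip
[2] flags=0010 GE?T → r2=0x7a
[3] flags=0010 NE?T → r4=0xff
[4] flags=0010 → (cmp)
[5] flags=0010 NE?T → r2=0xed
[6] flags=0010 HI?T → r1=0xf9
[7] flags=0010 LS?F → skip
[8] flags=1010 → (cmp)
[9] flags=1010 MI?T → r3=0x6e
[10] flags=1010 HI?T → r3=0x4c
[11] flags=1010 EQ?F → skip

EXEC = [2,3,5,6,9,10]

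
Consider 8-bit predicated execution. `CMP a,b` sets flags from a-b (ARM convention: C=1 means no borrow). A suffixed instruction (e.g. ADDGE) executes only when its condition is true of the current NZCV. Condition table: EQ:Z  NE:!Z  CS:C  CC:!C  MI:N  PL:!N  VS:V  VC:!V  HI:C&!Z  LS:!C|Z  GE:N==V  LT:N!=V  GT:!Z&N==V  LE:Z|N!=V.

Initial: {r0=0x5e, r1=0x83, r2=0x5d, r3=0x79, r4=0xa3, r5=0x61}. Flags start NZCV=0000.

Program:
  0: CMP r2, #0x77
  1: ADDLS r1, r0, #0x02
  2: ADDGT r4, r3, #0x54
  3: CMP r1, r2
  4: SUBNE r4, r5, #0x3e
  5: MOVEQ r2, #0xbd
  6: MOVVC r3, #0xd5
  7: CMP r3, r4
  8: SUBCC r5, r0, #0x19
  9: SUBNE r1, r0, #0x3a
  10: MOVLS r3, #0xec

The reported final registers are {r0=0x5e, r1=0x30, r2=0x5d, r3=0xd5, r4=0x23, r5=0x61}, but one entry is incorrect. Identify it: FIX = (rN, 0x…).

FIX = (r1, 0x24)

0: ✓ CMP  NZCV=1000
1: ✓ ADDLS  r1←0x60
2: · ADDGT
3: ✓ CMP  NZCV=0010
4: ✓ SUBNE  r4←0x23
5: · MOVEQ
6: ✓ MOVVC  r3←0xd5
7: ✓ CMP  NZCV=1010
8: · SUBCC
9: ✓ SUBNE  r1←0x24
10: · MOVLS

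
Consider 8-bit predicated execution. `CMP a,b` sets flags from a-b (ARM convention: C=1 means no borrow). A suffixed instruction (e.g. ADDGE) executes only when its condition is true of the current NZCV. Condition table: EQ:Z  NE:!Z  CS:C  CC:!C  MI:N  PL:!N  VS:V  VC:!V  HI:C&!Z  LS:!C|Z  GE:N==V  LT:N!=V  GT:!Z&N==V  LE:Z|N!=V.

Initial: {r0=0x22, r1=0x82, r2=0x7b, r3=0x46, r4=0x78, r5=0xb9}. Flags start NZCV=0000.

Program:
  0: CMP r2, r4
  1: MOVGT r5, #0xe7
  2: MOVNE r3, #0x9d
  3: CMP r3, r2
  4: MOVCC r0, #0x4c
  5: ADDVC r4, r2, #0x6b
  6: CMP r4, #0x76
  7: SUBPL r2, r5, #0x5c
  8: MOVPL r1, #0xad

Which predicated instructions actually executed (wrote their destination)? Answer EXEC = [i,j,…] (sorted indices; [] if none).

[0] flags=0010 → (cmp)
[1] flags=0010 GT?T → r5=0xe7
[2] flags=0010 NE?T → r3=0x9d
[3] flags=0011 → (cmp)
[4] flags=0011 CC?F → skip
[5] flags=0011 VC?F → skip
[6] flags=0010 → (cmp)
[7] flags=0010 PL?T → r2=0x8b
[8] flags=0010 PL?T → r1=0xad

EXEC = [1,2,7,8]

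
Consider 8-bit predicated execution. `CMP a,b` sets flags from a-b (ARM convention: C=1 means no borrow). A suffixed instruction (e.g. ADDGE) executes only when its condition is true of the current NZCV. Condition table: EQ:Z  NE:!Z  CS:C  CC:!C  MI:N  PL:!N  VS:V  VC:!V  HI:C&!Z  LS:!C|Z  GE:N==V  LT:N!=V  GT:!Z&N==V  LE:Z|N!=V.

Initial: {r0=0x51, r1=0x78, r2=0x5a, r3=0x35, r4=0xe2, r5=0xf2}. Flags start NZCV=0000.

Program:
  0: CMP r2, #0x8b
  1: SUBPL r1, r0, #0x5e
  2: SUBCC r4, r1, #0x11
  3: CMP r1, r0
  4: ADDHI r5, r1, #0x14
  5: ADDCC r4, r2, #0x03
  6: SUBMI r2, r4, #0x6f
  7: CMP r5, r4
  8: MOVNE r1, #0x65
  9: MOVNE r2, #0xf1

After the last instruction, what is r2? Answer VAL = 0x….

[0] flags=1001 → (cmp)
[1] flags=1001 PL?F → skip
[2] flags=1001 CC?T → r4=0x67
[3] flags=0010 → (cmp)
[4] flags=0010 HI?T → r5=0x8c
[5] flags=0010 CC?F → skip
[6] flags=0010 MI?F → skip
[7] flags=0011 → (cmp)
[8] flags=0011 NE?T → r1=0x65
[9] flags=0011 NE?T → r2=0xf1

VAL = 0xf1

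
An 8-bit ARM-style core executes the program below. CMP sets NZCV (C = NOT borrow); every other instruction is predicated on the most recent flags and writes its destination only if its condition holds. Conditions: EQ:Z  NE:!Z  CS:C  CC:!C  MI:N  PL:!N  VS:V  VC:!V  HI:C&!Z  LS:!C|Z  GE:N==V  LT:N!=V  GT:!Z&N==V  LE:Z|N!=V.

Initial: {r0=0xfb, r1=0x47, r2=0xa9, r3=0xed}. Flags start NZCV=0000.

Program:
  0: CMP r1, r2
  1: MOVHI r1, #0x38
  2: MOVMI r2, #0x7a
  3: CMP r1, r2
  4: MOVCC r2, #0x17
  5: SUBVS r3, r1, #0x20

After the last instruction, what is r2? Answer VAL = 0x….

VAL = 0x17

[0] flags=1001 → (cmp)
[1] flags=1001 HI?F → skip
[2] flags=1001 MI?T → r2=0x7a
[3] flags=1000 → (cmp)
[4] flags=1000 CC?T → r2=0x17
[5] flags=1000 VS?F → skip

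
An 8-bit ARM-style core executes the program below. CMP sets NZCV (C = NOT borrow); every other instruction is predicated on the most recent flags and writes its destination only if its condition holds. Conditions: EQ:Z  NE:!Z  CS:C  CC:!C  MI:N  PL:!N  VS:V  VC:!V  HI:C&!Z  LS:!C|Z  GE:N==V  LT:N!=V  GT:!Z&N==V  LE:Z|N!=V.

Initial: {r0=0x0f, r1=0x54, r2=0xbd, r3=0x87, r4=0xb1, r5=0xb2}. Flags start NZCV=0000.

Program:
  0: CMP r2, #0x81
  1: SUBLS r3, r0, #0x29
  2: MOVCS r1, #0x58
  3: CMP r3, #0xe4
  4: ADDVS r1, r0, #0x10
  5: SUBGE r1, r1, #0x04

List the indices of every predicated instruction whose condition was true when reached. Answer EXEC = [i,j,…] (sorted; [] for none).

0: ✓ CMP  NZCV=0010
1: · SUBLS
2: ✓ MOVCS  r1←0x58
3: ✓ CMP  NZCV=1000
4: · ADDVS
5: · SUBGE

EXEC = [2]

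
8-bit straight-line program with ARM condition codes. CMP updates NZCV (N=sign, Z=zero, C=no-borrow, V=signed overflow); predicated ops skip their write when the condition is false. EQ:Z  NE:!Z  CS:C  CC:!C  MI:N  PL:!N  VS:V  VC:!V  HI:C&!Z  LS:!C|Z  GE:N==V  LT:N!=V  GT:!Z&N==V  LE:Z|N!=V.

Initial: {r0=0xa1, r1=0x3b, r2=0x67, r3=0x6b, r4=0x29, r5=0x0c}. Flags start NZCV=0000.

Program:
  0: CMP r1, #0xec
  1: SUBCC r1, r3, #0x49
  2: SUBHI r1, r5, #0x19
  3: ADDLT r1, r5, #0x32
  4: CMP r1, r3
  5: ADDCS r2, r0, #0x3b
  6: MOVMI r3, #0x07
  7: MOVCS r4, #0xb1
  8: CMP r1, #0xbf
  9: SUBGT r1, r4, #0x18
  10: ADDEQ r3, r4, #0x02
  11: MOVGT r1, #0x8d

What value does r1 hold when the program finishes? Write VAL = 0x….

[0] flags=0000 → (cmp)
[1] flags=0000 CC?T → r1=0x22
[2] flags=0000 HI?F → skip
[3] flags=0000 LT?F → skip
[4] flags=1000 → (cmp)
[5] flags=1000 CS?F → skip
[6] flags=1000 MI?T → r3=0x07
[7] flags=1000 CS?F → skip
[8] flags=0000 → (cmp)
[9] flags=0000 GT?T → r1=0x11
[10] flags=0000 EQ?F → skip
[11] flags=0000 GT?T → r1=0x8d

VAL = 0x8d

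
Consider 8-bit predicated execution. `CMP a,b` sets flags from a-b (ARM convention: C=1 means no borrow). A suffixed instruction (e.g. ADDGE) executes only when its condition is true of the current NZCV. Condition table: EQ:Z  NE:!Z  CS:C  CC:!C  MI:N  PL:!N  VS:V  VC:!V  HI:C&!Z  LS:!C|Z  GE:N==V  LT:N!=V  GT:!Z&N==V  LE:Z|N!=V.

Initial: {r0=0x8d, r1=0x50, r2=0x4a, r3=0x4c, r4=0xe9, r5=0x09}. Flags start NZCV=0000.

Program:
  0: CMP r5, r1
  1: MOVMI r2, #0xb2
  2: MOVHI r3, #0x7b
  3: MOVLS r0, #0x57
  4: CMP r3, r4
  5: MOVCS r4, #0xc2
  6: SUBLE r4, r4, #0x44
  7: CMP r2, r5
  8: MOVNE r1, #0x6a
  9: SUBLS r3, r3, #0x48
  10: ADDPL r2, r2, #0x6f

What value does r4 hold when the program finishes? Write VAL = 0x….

0: ✓ CMP  NZCV=1000
1: ✓ MOVMI  r2←0xb2
2: · MOVHI
3: ✓ MOVLS  r0←0x57
4: ✓ CMP  NZCV=0000
5: · MOVCS
6: · SUBLE
7: ✓ CMP  NZCV=1010
8: ✓ MOVNE  r1←0x6a
9: · SUBLS
10: · ADDPL

VAL = 0xe9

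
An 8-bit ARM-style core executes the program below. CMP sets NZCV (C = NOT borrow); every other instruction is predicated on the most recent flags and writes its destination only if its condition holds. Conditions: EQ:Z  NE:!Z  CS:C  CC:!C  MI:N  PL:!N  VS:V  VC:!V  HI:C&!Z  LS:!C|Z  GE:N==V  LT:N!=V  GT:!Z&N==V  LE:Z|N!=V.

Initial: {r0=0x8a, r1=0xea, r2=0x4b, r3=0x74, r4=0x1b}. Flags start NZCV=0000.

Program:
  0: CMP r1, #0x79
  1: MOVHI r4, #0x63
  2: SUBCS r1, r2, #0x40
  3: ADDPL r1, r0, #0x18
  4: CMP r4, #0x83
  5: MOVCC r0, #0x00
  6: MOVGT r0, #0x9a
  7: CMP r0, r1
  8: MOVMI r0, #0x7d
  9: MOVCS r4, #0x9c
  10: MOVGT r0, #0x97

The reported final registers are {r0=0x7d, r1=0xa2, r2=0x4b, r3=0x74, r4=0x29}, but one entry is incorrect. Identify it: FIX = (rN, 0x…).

FIX = (r4, 0x63)

[0] flags=0011 → (cmp)
[1] flags=0011 HI?T → r4=0x63
[2] flags=0011 CS?T → r1=0x0b
[3] flags=0011 PL?T → r1=0xa2
[4] flags=1001 → (cmp)
[5] flags=1001 CC?T → r0=0x00
[6] flags=1001 GT?T → r0=0x9a
[7] flags=1000 → (cmp)
[8] flags=1000 MI?T → r0=0x7d
[9] flags=1000 CS?F → skip
[10] flags=1000 GT?F → skip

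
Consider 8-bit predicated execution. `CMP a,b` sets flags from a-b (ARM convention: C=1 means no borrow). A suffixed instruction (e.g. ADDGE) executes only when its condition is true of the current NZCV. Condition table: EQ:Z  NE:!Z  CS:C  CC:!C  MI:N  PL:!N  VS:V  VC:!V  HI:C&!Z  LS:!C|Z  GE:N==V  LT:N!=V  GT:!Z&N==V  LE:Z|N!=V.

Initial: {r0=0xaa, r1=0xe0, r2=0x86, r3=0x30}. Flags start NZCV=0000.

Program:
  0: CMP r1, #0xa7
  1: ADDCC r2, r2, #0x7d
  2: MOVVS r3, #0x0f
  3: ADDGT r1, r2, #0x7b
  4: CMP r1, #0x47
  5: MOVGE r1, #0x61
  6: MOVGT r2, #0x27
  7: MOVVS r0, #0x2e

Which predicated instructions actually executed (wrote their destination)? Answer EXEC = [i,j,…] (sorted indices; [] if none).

0: ✓ CMP  NZCV=0010
1: · ADDCC
2: · MOVVS
3: ✓ ADDGT  r1←0x01
4: ✓ CMP  NZCV=1000
5: · MOVGE
6: · MOVGT
7: · MOVVS

EXEC = [3]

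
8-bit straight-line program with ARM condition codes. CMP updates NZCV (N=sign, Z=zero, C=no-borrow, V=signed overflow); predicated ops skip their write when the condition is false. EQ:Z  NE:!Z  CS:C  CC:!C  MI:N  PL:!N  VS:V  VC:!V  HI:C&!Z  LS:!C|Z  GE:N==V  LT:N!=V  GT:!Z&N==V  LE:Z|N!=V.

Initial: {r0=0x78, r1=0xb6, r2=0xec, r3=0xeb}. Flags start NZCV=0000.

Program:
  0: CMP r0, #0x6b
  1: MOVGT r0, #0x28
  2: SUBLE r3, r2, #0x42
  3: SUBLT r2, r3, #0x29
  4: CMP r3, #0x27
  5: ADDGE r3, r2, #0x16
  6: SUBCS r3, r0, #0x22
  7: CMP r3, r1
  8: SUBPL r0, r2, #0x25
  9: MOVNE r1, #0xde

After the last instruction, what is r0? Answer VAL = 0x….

VAL = 0xc7

0: ✓ CMP  NZCV=0010
1: ✓ MOVGT  r0←0x28
2: · SUBLE
3: · SUBLT
4: ✓ CMP  NZCV=1010
5: · ADDGE
6: ✓ SUBCS  r3←0x06
7: ✓ CMP  NZCV=0000
8: ✓ SUBPL  r0←0xc7
9: ✓ MOVNE  r1←0xde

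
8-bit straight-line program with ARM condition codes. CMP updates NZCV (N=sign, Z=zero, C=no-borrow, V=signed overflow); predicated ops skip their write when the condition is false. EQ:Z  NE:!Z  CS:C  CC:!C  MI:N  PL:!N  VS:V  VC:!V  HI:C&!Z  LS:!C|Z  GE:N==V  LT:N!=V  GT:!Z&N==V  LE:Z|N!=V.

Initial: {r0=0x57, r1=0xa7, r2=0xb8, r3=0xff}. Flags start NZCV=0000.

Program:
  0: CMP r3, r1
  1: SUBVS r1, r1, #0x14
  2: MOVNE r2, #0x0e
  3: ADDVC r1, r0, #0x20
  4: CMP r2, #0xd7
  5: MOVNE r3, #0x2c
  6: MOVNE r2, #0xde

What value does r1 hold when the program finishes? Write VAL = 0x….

VAL = 0x77

0: ✓ CMP  NZCV=0010
1: · SUBVS
2: ✓ MOVNE  r2←0x0e
3: ✓ ADDVC  r1←0x77
4: ✓ CMP  NZCV=0000
5: ✓ MOVNE  r3←0x2c
6: ✓ MOVNE  r2←0xde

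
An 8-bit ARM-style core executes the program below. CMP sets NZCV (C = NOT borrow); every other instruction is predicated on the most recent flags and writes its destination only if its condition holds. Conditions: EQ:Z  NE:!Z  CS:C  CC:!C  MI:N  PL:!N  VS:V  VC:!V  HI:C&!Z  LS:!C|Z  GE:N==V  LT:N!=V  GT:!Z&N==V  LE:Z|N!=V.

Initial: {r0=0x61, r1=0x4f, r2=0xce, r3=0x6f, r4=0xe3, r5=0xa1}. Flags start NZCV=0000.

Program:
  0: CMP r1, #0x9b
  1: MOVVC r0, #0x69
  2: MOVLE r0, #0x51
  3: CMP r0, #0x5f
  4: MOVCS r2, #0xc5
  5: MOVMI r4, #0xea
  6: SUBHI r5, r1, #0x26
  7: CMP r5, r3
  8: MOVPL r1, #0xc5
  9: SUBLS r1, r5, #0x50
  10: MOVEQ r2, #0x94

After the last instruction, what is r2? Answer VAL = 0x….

VAL = 0xc5

[0] flags=1001 → (cmp)
[1] flags=1001 VC?F → skip
[2] flags=1001 LE?F → skip
[3] flags=0010 → (cmp)
[4] flags=0010 CS?T → r2=0xc5
[5] flags=0010 MI?F → skip
[6] flags=0010 HI?T → r5=0x29
[7] flags=1000 → (cmp)
[8] flags=1000 PL?F → skip
[9] flags=1000 LS?T → r1=0xd9
[10] flags=1000 EQ?F → skip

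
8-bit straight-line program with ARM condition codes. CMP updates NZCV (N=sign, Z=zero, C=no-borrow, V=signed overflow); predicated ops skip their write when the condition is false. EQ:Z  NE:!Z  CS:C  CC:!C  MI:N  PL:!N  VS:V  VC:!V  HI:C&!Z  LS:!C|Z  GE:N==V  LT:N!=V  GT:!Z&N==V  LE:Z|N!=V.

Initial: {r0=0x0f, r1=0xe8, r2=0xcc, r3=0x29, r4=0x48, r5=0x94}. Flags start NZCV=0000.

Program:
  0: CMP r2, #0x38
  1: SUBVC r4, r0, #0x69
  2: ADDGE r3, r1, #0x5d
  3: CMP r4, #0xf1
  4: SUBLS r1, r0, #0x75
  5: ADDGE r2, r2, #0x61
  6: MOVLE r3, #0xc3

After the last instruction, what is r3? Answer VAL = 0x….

VAL = 0xc3

0: ✓ CMP  NZCV=1010
1: ✓ SUBVC  r4←0xa6
2: · ADDGE
3: ✓ CMP  NZCV=1000
4: ✓ SUBLS  r1←0x9a
5: · ADDGE
6: ✓ MOVLE  r3←0xc3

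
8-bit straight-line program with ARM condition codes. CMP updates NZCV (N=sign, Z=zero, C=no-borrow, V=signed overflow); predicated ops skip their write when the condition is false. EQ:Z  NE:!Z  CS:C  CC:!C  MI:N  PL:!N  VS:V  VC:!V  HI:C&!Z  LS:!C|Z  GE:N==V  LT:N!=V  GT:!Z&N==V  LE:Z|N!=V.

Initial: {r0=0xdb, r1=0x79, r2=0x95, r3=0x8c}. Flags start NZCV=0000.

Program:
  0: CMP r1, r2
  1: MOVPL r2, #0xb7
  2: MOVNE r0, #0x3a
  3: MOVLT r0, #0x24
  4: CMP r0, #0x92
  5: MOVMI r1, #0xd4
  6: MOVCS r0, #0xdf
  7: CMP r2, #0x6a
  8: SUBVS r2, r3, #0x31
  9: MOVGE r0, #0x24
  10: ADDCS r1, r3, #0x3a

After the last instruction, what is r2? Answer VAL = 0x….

VAL = 0x5b

[0] flags=1001 → (cmp)
[1] flags=1001 PL?F → skip
[2] flags=1001 NE?T → r0=0x3a
[3] flags=1001 LT?F → skip
[4] flags=1001 → (cmp)
[5] flags=1001 MI?T → r1=0xd4
[6] flags=1001 CS?F → skip
[7] flags=0011 → (cmp)
[8] flags=0011 VS?T → r2=0x5b
[9] flags=0011 GE?F → skip
[10] flags=0011 CS?T → r1=0xc6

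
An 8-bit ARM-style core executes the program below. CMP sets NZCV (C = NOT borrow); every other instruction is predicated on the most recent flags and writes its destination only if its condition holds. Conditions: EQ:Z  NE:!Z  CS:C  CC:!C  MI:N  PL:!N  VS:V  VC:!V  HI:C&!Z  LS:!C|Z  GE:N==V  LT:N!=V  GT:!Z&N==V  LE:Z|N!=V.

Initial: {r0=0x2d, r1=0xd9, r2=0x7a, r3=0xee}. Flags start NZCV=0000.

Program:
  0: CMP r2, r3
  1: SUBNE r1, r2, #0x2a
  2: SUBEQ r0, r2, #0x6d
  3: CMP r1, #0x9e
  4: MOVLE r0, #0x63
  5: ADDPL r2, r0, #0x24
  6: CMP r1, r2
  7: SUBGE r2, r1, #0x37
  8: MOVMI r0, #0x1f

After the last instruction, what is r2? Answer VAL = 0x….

VAL = 0x7a

0: ✓ CMP  NZCV=1001
1: ✓ SUBNE  r1←0x50
2: · SUBEQ
3: ✓ CMP  NZCV=1001
4: · MOVLE
5: · ADDPL
6: ✓ CMP  NZCV=1000
7: · SUBGE
8: ✓ MOVMI  r0←0x1f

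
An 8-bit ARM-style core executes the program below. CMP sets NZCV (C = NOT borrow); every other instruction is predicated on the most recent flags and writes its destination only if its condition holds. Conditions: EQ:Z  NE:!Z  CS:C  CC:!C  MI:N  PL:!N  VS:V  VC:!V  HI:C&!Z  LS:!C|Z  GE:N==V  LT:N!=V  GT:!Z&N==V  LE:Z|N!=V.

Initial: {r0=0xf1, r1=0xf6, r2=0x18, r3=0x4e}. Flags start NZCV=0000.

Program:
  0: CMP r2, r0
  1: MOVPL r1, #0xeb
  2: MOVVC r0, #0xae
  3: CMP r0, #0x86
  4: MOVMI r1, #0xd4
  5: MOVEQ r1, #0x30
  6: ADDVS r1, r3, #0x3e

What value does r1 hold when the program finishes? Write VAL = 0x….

0: ✓ CMP  NZCV=0000
1: ✓ MOVPL  r1←0xeb
2: ✓ MOVVC  r0←0xae
3: ✓ CMP  NZCV=0010
4: · MOVMI
5: · MOVEQ
6: · ADDVS

VAL = 0xeb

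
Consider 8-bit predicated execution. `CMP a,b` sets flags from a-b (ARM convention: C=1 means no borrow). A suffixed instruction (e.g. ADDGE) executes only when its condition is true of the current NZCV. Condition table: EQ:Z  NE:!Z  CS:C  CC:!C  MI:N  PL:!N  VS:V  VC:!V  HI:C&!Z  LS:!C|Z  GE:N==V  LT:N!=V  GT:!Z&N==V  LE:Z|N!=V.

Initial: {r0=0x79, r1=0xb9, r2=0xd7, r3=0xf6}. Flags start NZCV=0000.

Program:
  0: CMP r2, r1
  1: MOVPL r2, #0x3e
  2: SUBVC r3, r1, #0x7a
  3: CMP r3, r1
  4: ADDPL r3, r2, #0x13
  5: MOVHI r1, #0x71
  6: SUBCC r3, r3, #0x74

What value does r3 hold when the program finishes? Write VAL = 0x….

0: ✓ CMP  NZCV=0010
1: ✓ MOVPL  r2←0x3e
2: ✓ SUBVC  r3←0x3f
3: ✓ CMP  NZCV=1001
4: · ADDPL
5: · MOVHI
6: ✓ SUBCC  r3←0xcb

VAL = 0xcb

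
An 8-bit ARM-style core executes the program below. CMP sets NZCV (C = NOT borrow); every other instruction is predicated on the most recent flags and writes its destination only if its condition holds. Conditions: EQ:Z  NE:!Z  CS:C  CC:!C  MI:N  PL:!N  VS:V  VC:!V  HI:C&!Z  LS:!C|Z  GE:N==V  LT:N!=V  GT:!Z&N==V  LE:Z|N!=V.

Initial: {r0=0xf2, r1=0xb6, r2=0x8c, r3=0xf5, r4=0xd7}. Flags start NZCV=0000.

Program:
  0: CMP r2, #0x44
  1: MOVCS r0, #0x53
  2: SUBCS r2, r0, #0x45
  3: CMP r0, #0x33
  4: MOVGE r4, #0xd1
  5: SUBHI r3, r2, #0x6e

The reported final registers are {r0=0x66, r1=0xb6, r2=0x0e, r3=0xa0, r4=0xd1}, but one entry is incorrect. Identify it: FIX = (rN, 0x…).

[0] flags=0011 → (cmp)
[1] flags=0011 CS?T → r0=0x53
[2] flags=0011 CS?T → r2=0x0e
[3] flags=0010 → (cmp)
[4] flags=0010 GE?T → r4=0xd1
[5] flags=0010 HI?T → r3=0xa0

FIX = (r0, 0x53)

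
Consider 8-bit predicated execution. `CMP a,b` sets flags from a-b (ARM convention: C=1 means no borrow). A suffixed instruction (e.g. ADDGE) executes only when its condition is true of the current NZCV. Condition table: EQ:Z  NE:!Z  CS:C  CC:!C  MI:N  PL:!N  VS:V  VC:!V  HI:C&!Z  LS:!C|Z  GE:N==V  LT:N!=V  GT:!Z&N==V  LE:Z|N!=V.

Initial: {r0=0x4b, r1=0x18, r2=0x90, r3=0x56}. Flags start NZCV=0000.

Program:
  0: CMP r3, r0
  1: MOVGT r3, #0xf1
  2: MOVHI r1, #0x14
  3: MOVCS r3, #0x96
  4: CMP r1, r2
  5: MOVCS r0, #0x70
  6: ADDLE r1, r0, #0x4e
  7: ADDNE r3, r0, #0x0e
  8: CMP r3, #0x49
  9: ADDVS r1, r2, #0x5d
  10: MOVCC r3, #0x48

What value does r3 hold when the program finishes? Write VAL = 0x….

VAL = 0x59

[0] flags=0010 → (cmp)
[1] flags=0010 GT?T → r3=0xf1
[2] flags=0010 HI?T → r1=0x14
[3] flags=0010 CS?T → r3=0x96
[4] flags=1001 → (cmp)
[5] flags=1001 CS?F → skip
[6] flags=1001 LE?F → skip
[7] flags=1001 NE?T → r3=0x59
[8] flags=0010 → (cmp)
[9] flags=0010 VS?F → skip
[10] flags=0010 CC?F → skip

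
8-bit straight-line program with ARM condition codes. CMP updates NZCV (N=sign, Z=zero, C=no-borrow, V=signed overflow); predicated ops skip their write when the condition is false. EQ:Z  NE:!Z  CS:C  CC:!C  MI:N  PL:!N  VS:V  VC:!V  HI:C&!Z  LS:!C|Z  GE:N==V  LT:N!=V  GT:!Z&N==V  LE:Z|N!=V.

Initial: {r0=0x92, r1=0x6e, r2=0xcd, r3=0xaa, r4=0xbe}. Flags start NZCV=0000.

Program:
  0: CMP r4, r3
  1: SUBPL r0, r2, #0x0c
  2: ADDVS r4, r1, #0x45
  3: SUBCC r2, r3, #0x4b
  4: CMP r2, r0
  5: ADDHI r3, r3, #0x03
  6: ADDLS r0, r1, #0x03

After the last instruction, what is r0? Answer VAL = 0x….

VAL = 0xc1

[0] flags=0010 → (cmp)
[1] flags=0010 PL?T → r0=0xc1
[2] flags=0010 VS?F → skip
[3] flags=0010 CC?F → skip
[4] flags=0010 → (cmp)
[5] flags=0010 HI?T → r3=0xad
[6] flags=0010 LS?F → skip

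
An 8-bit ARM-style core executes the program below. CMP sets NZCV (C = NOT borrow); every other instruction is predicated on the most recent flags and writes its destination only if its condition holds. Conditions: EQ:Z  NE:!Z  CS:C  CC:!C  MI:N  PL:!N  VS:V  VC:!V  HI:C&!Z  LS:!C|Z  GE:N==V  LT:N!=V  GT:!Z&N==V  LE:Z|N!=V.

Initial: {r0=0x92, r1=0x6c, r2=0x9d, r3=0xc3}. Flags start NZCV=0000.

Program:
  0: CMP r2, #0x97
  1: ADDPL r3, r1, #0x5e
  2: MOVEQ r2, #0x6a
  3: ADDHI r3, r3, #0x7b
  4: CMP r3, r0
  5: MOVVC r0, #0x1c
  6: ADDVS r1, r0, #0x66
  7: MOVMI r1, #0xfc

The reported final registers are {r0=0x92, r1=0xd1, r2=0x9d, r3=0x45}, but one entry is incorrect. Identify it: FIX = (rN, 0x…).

[0] flags=0010 → (cmp)
[1] flags=0010 PL?T → r3=0xca
[2] flags=0010 EQ?F → skip
[3] flags=0010 HI?T → r3=0x45
[4] flags=1001 → (cmp)
[5] flags=1001 VC?F → skip
[6] flags=1001 VS?T → r1=0xf8
[7] flags=1001 MI?T → r1=0xfc

FIX = (r1, 0xfc)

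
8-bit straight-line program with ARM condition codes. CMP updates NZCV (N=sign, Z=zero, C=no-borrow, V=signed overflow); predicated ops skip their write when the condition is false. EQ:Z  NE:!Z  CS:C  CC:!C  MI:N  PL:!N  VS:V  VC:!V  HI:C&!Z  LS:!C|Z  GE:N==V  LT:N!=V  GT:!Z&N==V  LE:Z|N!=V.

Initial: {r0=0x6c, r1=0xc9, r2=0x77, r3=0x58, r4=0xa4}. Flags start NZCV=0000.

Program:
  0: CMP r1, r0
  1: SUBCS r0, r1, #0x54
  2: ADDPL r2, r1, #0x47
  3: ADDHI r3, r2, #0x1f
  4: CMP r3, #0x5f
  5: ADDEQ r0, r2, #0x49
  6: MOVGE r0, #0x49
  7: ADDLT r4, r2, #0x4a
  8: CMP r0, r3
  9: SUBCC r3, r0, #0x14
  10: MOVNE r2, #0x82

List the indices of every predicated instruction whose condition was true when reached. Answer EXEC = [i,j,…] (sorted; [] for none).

EXEC = [1,2,3,7,10]

0: ✓ CMP  NZCV=0011
1: ✓ SUBCS  r0←0x75
2: ✓ ADDPL  r2←0x10
3: ✓ ADDHI  r3←0x2f
4: ✓ CMP  NZCV=1000
5: · ADDEQ
6: · MOVGE
7: ✓ ADDLT  r4←0x5a
8: ✓ CMP  NZCV=0010
9: · SUBCC
10: ✓ MOVNE  r2←0x82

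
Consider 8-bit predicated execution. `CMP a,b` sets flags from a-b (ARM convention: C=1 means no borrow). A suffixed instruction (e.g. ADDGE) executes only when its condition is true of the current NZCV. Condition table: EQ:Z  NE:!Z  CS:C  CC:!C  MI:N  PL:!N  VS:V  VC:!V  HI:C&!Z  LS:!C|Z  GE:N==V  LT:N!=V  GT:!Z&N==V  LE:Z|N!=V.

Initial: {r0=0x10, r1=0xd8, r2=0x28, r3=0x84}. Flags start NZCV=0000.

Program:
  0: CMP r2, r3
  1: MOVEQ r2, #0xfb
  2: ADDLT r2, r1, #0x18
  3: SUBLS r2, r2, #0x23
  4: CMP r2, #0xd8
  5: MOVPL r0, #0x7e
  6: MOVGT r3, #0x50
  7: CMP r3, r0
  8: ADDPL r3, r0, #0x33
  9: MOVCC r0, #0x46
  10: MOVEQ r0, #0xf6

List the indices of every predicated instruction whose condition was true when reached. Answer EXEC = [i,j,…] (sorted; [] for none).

0: ✓ CMP  NZCV=1001
1: · MOVEQ
2: · ADDLT
3: ✓ SUBLS  r2←0x05
4: ✓ CMP  NZCV=0000
5: ✓ MOVPL  r0←0x7e
6: ✓ MOVGT  r3←0x50
7: ✓ CMP  NZCV=1000
8: · ADDPL
9: ✓ MOVCC  r0←0x46
10: · MOVEQ

EXEC = [3,5,6,9]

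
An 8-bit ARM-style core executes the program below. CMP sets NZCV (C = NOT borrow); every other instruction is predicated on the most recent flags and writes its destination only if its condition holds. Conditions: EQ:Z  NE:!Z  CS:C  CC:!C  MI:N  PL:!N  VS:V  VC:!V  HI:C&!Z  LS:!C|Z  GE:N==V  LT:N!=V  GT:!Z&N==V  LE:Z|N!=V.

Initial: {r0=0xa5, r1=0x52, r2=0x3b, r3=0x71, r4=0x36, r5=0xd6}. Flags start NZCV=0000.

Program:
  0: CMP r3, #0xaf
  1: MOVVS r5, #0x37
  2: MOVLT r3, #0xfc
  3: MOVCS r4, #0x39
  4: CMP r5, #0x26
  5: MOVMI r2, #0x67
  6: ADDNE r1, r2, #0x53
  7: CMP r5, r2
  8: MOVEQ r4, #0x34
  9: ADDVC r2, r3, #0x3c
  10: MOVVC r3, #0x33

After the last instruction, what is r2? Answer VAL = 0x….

VAL = 0xad

0: ✓ CMP  NZCV=1001
1: ✓ MOVVS  r5←0x37
2: · MOVLT
3: · MOVCS
4: ✓ CMP  NZCV=0010
5: · MOVMI
6: ✓ ADDNE  r1←0x8e
7: ✓ CMP  NZCV=1000
8: · MOVEQ
9: ✓ ADDVC  r2←0xad
10: ✓ MOVVC  r3←0x33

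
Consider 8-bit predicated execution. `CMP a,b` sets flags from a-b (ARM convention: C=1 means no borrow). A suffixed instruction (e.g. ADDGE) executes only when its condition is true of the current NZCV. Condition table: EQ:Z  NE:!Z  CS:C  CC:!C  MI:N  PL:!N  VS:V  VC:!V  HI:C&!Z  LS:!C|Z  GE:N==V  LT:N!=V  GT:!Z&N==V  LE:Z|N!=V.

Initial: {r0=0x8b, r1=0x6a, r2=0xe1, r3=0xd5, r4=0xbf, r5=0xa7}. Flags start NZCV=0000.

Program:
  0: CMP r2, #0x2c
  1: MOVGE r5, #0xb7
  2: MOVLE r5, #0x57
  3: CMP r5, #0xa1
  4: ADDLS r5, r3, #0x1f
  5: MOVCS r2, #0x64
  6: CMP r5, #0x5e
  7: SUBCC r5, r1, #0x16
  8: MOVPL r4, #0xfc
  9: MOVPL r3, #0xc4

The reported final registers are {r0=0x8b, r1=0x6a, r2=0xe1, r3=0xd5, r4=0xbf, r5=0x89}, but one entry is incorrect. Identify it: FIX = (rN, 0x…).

0: ✓ CMP  NZCV=1010
1: · MOVGE
2: ✓ MOVLE  r5←0x57
3: ✓ CMP  NZCV=1001
4: ✓ ADDLS  r5←0xf4
5: · MOVCS
6: ✓ CMP  NZCV=1010
7: · SUBCC
8: · MOVPL
9: · MOVPL

FIX = (r5, 0xf4)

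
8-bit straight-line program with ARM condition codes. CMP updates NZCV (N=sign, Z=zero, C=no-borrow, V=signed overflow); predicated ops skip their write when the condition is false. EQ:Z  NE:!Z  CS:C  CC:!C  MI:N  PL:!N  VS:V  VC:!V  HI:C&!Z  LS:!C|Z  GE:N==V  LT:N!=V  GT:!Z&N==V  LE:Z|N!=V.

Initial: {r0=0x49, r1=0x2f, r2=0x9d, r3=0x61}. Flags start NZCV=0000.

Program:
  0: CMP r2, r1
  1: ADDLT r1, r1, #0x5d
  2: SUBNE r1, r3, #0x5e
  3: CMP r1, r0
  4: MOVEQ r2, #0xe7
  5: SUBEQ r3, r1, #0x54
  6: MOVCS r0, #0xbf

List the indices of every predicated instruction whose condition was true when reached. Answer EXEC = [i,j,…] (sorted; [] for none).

EXEC = [1,2]

0: ✓ CMP  NZCV=0011
1: ✓ ADDLT  r1←0x8c
2: ✓ SUBNE  r1←0x03
3: ✓ CMP  NZCV=1000
4: · MOVEQ
5: · SUBEQ
6: · MOVCS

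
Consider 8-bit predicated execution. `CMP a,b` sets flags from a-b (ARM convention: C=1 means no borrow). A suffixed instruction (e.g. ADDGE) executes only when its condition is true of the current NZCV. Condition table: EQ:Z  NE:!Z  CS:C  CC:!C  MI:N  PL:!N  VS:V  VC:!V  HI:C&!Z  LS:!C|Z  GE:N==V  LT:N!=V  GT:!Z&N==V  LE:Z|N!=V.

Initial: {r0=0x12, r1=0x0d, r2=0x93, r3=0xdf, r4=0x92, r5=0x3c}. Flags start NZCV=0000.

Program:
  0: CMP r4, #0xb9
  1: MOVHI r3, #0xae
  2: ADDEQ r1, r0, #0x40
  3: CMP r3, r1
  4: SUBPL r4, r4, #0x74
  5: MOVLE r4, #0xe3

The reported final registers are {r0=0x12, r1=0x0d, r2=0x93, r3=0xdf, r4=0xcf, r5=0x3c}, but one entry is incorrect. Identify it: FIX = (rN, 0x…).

FIX = (r4, 0xe3)

0: ✓ CMP  NZCV=1000
1: · MOVHI
2: · ADDEQ
3: ✓ CMP  NZCV=1010
4: · SUBPL
5: ✓ MOVLE  r4←0xe3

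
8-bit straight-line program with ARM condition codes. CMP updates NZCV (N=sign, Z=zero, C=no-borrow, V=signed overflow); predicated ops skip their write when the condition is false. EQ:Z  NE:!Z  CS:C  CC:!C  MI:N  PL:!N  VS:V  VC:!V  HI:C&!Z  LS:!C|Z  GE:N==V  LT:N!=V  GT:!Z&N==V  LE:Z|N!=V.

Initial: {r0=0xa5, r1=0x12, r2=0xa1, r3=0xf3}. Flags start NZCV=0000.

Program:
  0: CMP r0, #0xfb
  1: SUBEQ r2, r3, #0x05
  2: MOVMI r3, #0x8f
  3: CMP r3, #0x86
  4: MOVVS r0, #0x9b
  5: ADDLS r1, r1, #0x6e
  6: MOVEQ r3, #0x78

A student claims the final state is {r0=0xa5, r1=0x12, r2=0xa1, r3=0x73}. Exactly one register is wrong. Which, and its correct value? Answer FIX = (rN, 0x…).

FIX = (r3, 0x8f)

0: ✓ CMP  NZCV=1000
1: · SUBEQ
2: ✓ MOVMI  r3←0x8f
3: ✓ CMP  NZCV=0010
4: · MOVVS
5: · ADDLS
6: · MOVEQ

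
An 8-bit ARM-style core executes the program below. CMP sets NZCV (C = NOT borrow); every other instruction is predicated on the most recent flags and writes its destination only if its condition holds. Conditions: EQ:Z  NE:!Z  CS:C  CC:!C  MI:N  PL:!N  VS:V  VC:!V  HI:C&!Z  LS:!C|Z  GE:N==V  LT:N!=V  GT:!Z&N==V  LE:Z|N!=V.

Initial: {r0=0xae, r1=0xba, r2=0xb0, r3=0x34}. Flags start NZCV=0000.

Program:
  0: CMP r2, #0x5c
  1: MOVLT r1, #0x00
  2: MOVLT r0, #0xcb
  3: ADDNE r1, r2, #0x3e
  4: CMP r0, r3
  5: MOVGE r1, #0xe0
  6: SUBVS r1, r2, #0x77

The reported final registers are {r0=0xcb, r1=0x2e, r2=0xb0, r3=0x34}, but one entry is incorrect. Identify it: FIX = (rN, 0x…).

FIX = (r1, 0xee)

[0] flags=0011 → (cmp)
[1] flags=0011 LT?T → r1=0x00
[2] flags=0011 LT?T → r0=0xcb
[3] flags=0011 NE?T → r1=0xee
[4] flags=1010 → (cmp)
[5] flags=1010 GE?F → skip
[6] flags=1010 VS?F → skip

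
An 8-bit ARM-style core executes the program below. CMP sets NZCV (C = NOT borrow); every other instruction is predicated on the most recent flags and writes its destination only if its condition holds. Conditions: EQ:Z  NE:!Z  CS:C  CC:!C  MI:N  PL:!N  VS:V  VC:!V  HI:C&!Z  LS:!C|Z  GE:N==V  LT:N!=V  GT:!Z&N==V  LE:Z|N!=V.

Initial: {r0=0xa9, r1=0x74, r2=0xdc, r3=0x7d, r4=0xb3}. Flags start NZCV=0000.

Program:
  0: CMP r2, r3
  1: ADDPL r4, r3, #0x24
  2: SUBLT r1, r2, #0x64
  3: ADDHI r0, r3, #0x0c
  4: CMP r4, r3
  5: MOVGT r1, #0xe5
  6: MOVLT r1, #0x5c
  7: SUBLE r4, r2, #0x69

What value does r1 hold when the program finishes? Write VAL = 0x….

VAL = 0x5c

0: ✓ CMP  NZCV=0011
1: ✓ ADDPL  r4←0xa1
2: ✓ SUBLT  r1←0x78
3: ✓ ADDHI  r0←0x89
4: ✓ CMP  NZCV=0011
5: · MOVGT
6: ✓ MOVLT  r1←0x5c
7: ✓ SUBLE  r4←0x73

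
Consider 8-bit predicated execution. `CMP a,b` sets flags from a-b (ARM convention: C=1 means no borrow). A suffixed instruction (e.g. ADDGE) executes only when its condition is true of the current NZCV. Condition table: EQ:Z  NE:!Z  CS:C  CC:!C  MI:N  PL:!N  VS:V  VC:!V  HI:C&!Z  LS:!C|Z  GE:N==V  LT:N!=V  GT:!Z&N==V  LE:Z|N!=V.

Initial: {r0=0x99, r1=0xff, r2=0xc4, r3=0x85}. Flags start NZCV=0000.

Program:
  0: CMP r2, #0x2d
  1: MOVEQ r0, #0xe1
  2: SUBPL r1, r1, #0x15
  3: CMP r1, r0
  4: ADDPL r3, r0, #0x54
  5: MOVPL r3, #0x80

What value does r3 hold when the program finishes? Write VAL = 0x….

VAL = 0x80

0: ✓ CMP  NZCV=1010
1: · MOVEQ
2: · SUBPL
3: ✓ CMP  NZCV=0010
4: ✓ ADDPL  r3←0xed
5: ✓ MOVPL  r3←0x80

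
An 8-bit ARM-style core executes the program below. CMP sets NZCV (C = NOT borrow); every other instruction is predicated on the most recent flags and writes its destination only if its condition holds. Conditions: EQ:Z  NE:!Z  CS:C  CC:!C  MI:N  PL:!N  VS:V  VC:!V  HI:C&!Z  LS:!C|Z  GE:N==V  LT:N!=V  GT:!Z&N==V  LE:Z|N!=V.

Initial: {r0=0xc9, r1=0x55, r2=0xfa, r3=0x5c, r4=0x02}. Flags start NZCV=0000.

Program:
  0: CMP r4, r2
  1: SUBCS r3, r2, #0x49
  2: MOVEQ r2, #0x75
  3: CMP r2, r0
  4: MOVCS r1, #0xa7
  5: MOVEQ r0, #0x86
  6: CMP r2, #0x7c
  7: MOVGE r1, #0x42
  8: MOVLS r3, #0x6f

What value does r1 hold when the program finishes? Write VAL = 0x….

0: ✓ CMP  NZCV=0000
1: · SUBCS
2: · MOVEQ
3: ✓ CMP  NZCV=0010
4: ✓ MOVCS  r1←0xa7
5: · MOVEQ
6: ✓ CMP  NZCV=0011
7: · MOVGE
8: · MOVLS

VAL = 0xa7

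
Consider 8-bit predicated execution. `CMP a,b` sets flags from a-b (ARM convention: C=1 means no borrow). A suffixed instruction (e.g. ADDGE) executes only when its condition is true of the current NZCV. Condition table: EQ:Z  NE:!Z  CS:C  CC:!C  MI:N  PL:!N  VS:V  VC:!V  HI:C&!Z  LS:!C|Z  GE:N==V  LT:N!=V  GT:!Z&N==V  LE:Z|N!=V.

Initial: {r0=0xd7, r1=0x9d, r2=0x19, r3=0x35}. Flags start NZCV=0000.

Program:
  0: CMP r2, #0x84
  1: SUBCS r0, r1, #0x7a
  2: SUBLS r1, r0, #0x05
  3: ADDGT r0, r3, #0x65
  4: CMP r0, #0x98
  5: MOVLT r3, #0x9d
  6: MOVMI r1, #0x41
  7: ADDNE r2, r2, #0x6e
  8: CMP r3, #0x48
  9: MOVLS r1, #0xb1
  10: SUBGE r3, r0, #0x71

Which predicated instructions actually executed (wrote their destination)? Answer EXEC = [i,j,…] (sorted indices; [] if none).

[0] flags=1001 → (cmp)
[1] flags=1001 CS?F → skip
[2] flags=1001 LS?T → r1=0xd2
[3] flags=1001 GT?T → r0=0x9a
[4] flags=0010 → (cmp)
[5] flags=0010 LT?F → skip
[6] flags=0010 MI?F → skip
[7] flags=0010 NE?T → r2=0x87
[8] flags=1000 → (cmp)
[9] flags=1000 LS?T → r1=0xb1
[10] flags=1000 GE?F → skip

EXEC = [2,3,7,9]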